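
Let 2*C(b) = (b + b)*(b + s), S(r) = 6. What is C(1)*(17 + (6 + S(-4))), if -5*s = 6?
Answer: -29/5 ≈ -5.8000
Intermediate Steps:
s = -6/5 (s = -⅕*6 = -6/5 ≈ -1.2000)
C(b) = b*(-6/5 + b) (C(b) = ((b + b)*(b - 6/5))/2 = ((2*b)*(-6/5 + b))/2 = (2*b*(-6/5 + b))/2 = b*(-6/5 + b))
C(1)*(17 + (6 + S(-4))) = ((⅕)*1*(-6 + 5*1))*(17 + (6 + 6)) = ((⅕)*1*(-6 + 5))*(17 + 12) = ((⅕)*1*(-1))*29 = -⅕*29 = -29/5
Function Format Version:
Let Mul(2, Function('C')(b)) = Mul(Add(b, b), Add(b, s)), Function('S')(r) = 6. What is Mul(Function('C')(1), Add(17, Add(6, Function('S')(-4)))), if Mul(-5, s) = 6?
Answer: Rational(-29, 5) ≈ -5.8000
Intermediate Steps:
s = Rational(-6, 5) (s = Mul(Rational(-1, 5), 6) = Rational(-6, 5) ≈ -1.2000)
Function('C')(b) = Mul(b, Add(Rational(-6, 5), b)) (Function('C')(b) = Mul(Rational(1, 2), Mul(Add(b, b), Add(b, Rational(-6, 5)))) = Mul(Rational(1, 2), Mul(Mul(2, b), Add(Rational(-6, 5), b))) = Mul(Rational(1, 2), Mul(2, b, Add(Rational(-6, 5), b))) = Mul(b, Add(Rational(-6, 5), b)))
Mul(Function('C')(1), Add(17, Add(6, Function('S')(-4)))) = Mul(Mul(Rational(1, 5), 1, Add(-6, Mul(5, 1))), Add(17, Add(6, 6))) = Mul(Mul(Rational(1, 5), 1, Add(-6, 5)), Add(17, 12)) = Mul(Mul(Rational(1, 5), 1, -1), 29) = Mul(Rational(-1, 5), 29) = Rational(-29, 5)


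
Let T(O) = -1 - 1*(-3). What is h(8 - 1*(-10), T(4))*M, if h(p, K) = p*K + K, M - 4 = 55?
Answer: 2242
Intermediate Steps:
T(O) = 2 (T(O) = -1 + 3 = 2)
M = 59 (M = 4 + 55 = 59)
h(p, K) = K + K*p (h(p, K) = K*p + K = K + K*p)
h(8 - 1*(-10), T(4))*M = (2*(1 + (8 - 1*(-10))))*59 = (2*(1 + (8 + 10)))*59 = (2*(1 + 18))*59 = (2*19)*59 = 38*59 = 2242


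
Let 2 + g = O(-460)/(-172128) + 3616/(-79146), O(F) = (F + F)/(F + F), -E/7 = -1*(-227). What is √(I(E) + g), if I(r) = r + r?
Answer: I*√113849035076329989238/189211704 ≈ 56.392*I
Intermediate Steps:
E = -1589 (E = -(-7)*(-227) = -7*227 = -1589)
I(r) = 2*r
O(F) = 1 (O(F) = (2*F)/((2*F)) = (2*F)*(1/(2*F)) = 1)
g = -4644829895/2270540448 (g = -2 + (1/(-172128) + 3616/(-79146)) = -2 + (1*(-1/172128) + 3616*(-1/79146)) = -2 + (-1/172128 - 1808/39573) = -2 - 103748999/2270540448 = -4644829895/2270540448 ≈ -2.0457)
√(I(E) + g) = √(2*(-1589) - 4644829895/2270540448) = √(-3178 - 4644829895/2270540448) = √(-7220422373639/2270540448) = I*√113849035076329989238/189211704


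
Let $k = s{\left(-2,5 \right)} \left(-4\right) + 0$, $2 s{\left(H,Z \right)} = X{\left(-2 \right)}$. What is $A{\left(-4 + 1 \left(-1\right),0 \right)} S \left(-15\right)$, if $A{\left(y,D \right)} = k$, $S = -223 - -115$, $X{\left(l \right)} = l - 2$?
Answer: $12960$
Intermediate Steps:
$X{\left(l \right)} = -2 + l$ ($X{\left(l \right)} = l - 2 = -2 + l$)
$s{\left(H,Z \right)} = -2$ ($s{\left(H,Z \right)} = \frac{-2 - 2}{2} = \frac{1}{2} \left(-4\right) = -2$)
$k = 8$ ($k = \left(-2\right) \left(-4\right) + 0 = 8 + 0 = 8$)
$S = -108$ ($S = -223 + 115 = -108$)
$A{\left(y,D \right)} = 8$
$A{\left(-4 + 1 \left(-1\right),0 \right)} S \left(-15\right) = 8 \left(-108\right) \left(-15\right) = \left(-864\right) \left(-15\right) = 12960$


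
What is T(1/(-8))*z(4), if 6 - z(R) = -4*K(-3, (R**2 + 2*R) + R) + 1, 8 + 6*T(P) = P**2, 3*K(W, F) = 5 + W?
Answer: -11753/1152 ≈ -10.202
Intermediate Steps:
K(W, F) = 5/3 + W/3 (K(W, F) = (5 + W)/3 = 5/3 + W/3)
T(P) = -4/3 + P**2/6
z(R) = 23/3 (z(R) = 6 - (-4*(5/3 + (1/3)*(-3)) + 1) = 6 - (-4*(5/3 - 1) + 1) = 6 - (-4*2/3 + 1) = 6 - (-8/3 + 1) = 6 - 1*(-5/3) = 6 + 5/3 = 23/3)
T(1/(-8))*z(4) = (-4/3 + (1/(-8))**2/6)*(23/3) = (-4/3 + (-1/8)**2/6)*(23/3) = (-4/3 + (1/6)*(1/64))*(23/3) = (-4/3 + 1/384)*(23/3) = -511/384*23/3 = -11753/1152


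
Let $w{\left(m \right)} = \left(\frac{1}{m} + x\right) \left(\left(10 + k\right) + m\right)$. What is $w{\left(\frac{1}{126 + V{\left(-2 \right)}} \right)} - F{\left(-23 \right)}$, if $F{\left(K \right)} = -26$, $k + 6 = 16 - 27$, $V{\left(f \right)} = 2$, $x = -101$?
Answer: $- \frac{20837}{128} \approx -162.79$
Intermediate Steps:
$k = -17$ ($k = -6 + \left(16 - 27\right) = -6 - 11 = -17$)
$w{\left(m \right)} = \left(-101 + \frac{1}{m}\right) \left(-7 + m\right)$ ($w{\left(m \right)} = \left(\frac{1}{m} - 101\right) \left(\left(10 - 17\right) + m\right) = \left(-101 + \frac{1}{m}\right) \left(-7 + m\right)$)
$w{\left(\frac{1}{126 + V{\left(-2 \right)}} \right)} - F{\left(-23 \right)} = \left(708 - \frac{101}{126 + 2} - \frac{7}{\frac{1}{126 + 2}}\right) - -26 = \left(708 - \frac{101}{128} - \frac{7}{\frac{1}{128}}\right) + 26 = \left(708 - \frac{101}{128} - 7 \frac{1}{\frac{1}{128}}\right) + 26 = \left(708 - \frac{101}{128} - 896\right) + 26 = - \frac{24165}{128} + 26 = - \frac{20837}{128}$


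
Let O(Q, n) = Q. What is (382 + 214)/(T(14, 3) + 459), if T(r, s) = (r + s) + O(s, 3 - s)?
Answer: 596/479 ≈ 1.2443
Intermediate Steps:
T(r, s) = r + 2*s (T(r, s) = (r + s) + s = r + 2*s)
(382 + 214)/(T(14, 3) + 459) = (382 + 214)/((14 + 2*3) + 459) = 596/((14 + 6) + 459) = 596/(20 + 459) = 596/479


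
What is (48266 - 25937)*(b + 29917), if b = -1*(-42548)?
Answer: 1618070985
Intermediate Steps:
b = 42548
(48266 - 25937)*(b + 29917) = (48266 - 25937)*(42548 + 29917) = 22329*72465 = 1618070985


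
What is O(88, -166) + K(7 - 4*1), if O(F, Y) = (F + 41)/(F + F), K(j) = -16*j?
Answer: -8319/176 ≈ -47.267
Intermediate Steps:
O(F, Y) = (41 + F)/(2*F) (O(F, Y) = (41 + F)/((2*F)) = (41 + F)*(1/(2*F)) = (41 + F)/(2*F))
O(88, -166) + K(7 - 4*1) = (½)*(41 + 88)/88 - 16*(7 - 4*1) = (½)*(1/88)*129 - 16*(7 - 4) = 129/176 - 16*3 = 129/176 - 48 = -8319/176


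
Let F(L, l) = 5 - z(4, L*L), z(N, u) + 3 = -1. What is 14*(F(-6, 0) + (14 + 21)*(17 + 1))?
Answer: 8946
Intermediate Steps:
z(N, u) = -4 (z(N, u) = -3 - 1 = -4)
F(L, l) = 9 (F(L, l) = 5 - 1*(-4) = 5 + 4 = 9)
14*(F(-6, 0) + (14 + 21)*(17 + 1)) = 14*(9 + (14 + 21)*(17 + 1)) = 14*(9 + 35*18) = 14*(9 + 630) = 14*639 = 8946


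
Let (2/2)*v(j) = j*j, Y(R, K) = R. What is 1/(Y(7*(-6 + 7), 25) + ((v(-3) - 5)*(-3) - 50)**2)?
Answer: 1/3851 ≈ 0.00025967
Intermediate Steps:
v(j) = j**2 (v(j) = j*j = j**2)
1/(Y(7*(-6 + 7), 25) + ((v(-3) - 5)*(-3) - 50)**2) = 1/(7*(-6 + 7) + (((-3)**2 - 5)*(-3) - 50)**2) = 1/(7*1 + ((9 - 5)*(-3) - 50)**2) = 1/(7 + (4*(-3) - 50)**2) = 1/(7 + (-12 - 50)**2) = 1/(7 + (-62)**2) = 1/(7 + 3844) = 1/3851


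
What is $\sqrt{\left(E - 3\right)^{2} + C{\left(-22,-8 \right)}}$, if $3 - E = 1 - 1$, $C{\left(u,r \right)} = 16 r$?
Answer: $8 i \sqrt{2} \approx 11.314 i$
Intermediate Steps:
$E = 3$ ($E = 3 - \left(1 - 1\right) = 3 - 0 = 3 + 0 = 3$)
$\sqrt{\left(E - 3\right)^{2} + C{\left(-22,-8 \right)}} = \sqrt{\left(3 - 3\right)^{2} + 16 \left(-8\right)} = \sqrt{0^{2} - 128} = \sqrt{0 - 128} = \sqrt{-128} = 8 i \sqrt{2}$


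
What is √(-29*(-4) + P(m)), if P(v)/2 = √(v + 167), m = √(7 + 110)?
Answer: √(116 + 2*√(167 + 3*√13)) ≈ 11.944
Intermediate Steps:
m = 3*√13 (m = √117 = 3*√13 ≈ 10.817)
P(v) = 2*√(167 + v) (P(v) = 2*√(v + 167) = 2*√(167 + v))
√(-29*(-4) + P(m)) = √(-29*(-4) + 2*√(167 + 3*√13)) = √(116 + 2*√(167 + 3*√13))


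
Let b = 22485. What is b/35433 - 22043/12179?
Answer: -169068268/143846169 ≈ -1.1753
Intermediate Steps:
b/35433 - 22043/12179 = 22485/35433 - 22043/12179 = 22485*(1/35433) - 22043*1/12179 = 7495/11811 - 22043/12179 = -169068268/143846169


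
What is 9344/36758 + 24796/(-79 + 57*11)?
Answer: 114571485/2517923 ≈ 45.502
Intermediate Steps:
9344/36758 + 24796/(-79 + 57*11) = 9344*(1/36758) + 24796/(-79 + 627) = 4672/18379 + 24796/548 = 4672/18379 + 24796*(1/548) = 4672/18379 + 6199/137 = 114571485/2517923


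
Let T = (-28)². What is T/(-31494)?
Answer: -392/15747 ≈ -0.024894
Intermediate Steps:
T = 784
T/(-31494) = 784/(-31494) = 784*(-1/31494) = -392/15747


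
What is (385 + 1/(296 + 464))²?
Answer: 85615345201/577600 ≈ 1.4823e+5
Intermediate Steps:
(385 + 1/(296 + 464))² = (385 + 1/760)² = (292601/760)² = 85615345201/577600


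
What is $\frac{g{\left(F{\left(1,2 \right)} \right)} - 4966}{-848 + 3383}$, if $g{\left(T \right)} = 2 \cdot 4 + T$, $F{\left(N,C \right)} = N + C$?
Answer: $- \frac{991}{507} \approx -1.9546$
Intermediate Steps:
$F{\left(N,C \right)} = C + N$
$g{\left(T \right)} = 8 + T$
$\frac{g{\left(F{\left(1,2 \right)} \right)} - 4966}{-848 + 3383} = \frac{\left(8 + \left(2 + 1\right)\right) - 4966}{-848 + 3383} = \frac{\left(8 + 3\right) - 4966}{2535} = \left(11 - 4966\right) \frac{1}{2535} = \left(-4955\right) \frac{1}{2535} = - \frac{991}{507}$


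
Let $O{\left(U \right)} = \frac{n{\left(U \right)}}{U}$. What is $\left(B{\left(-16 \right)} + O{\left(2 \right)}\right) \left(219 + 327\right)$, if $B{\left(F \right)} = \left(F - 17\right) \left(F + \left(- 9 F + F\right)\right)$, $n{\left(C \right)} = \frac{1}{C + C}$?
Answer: $- \frac{8071791}{4} \approx -2.0179 \cdot 10^{6}$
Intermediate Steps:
$n{\left(C \right)} = \frac{1}{2 C}$
$O{\left(U \right)} = \frac{1}{2 U^{2}}$ ($O{\left(U \right)} = \frac{\frac{1}{2} \frac{1}{U}}{U} = \frac{1}{2 U^{2}}$)
$B{\left(F \right)} = - 7 F \left(-17 + F\right)$ ($B{\left(F \right)} = \left(-17 + F\right) \left(F - 8 F\right) = \left(-17 + F\right) \left(- 7 F\right) = - 7 F \left(-17 + F\right)$)
$\left(B{\left(-16 \right)} + O{\left(2 \right)}\right) \left(219 + 327\right) = \left(7 \left(-16\right) \left(17 - -16\right) + \frac{1}{2 \cdot 4}\right) \left(219 + 327\right) = \left(7 \left(-16\right) \left(17 + 16\right) + \frac{1}{2} \cdot \frac{1}{4}\right) 546 = \left(7 \left(-16\right) 33 + \frac{1}{8}\right) 546 = \left(-3696 + \frac{1}{8}\right) 546 = \left(- \frac{29567}{8}\right) 546 = - \frac{8071791}{4}$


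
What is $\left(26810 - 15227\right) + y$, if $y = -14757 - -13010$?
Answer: $9836$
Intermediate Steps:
$y = -1747$ ($y = -14757 + 13010 = -1747$)
$\left(26810 - 15227\right) + y = \left(26810 - 15227\right) - 1747 = 11583 - 1747 = 9836$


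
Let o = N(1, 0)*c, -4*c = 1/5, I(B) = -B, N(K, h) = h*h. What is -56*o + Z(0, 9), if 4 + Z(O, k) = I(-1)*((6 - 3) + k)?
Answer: 8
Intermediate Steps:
N(K, h) = h²
c = -1/20 (c = -¼/5 = -¼*⅕ = -1/20 ≈ -0.050000)
Z(O, k) = -1 + k (Z(O, k) = -4 + (-1*(-1))*((6 - 3) + k) = -4 + 1*(3 + k) = -4 + (3 + k) = -1 + k)
o = 0 (o = 0²*(-1/20) = 0*(-1/20) = 0)
-56*o + Z(0, 9) = -56*0 + (-1 + 9) = 0 + 8 = 8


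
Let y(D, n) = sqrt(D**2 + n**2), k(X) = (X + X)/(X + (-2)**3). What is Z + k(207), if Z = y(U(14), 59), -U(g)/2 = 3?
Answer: 414/199 + sqrt(3517) ≈ 61.385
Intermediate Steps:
k(X) = 2*X/(-8 + X) (k(X) = (2*X)/(X - 8) = (2*X)/(-8 + X) = 2*X/(-8 + X))
U(g) = -6 (U(g) = -2*3 = -6)
Z = sqrt(3517) (Z = sqrt((-6)**2 + 59**2) = sqrt(36 + 3481) = sqrt(3517) ≈ 59.304)
Z + k(207) = sqrt(3517) + 2*207/(-8 + 207) = sqrt(3517) + 2*207/199 = sqrt(3517) + 2*207*(1/199) = sqrt(3517) + 414/199 = 414/199 + sqrt(3517)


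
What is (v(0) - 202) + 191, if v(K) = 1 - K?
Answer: -10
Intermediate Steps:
(v(0) - 202) + 191 = ((1 - 1*0) - 202) + 191 = ((1 + 0) - 202) + 191 = (1 - 202) + 191 = -201 + 191 = -10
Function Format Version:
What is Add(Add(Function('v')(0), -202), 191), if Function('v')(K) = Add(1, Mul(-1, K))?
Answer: -10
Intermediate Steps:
Add(Add(Function('v')(0), -202), 191) = Add(Add(Add(1, Mul(-1, 0)), -202), 191) = Add(Add(Add(1, 0), -202), 191) = Add(Add(1, -202), 191) = Add(-201, 191) = -10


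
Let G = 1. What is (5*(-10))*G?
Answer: -50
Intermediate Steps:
(5*(-10))*G = (5*(-10))*1 = -50*1 = -50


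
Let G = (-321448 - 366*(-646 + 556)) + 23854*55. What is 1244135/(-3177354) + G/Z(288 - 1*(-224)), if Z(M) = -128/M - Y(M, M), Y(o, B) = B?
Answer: -4336717850269/2170132782 ≈ -1998.4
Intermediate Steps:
G = 1023462 (G = (-321448 - 366*(-90)) + 1311970 = (-321448 + 32940) + 1311970 = -288508 + 1311970 = 1023462)
Z(M) = -M - 128/M (Z(M) = -128/M - M = -M - 128/M)
1244135/(-3177354) + G/Z(288 - 1*(-224)) = 1244135/(-3177354) + 1023462/(-(288 - 1*(-224)) - 128/(288 - 1*(-224))) = 1244135*(-1/3177354) + 1023462/(-(288 + 224) - 128/(288 + 224)) = -1244135/3177354 + 1023462/(-1*512 - 128/512) = -1244135/3177354 + 1023462/(-512 - 128*1/512) = -1244135/3177354 + 1023462/(-512 - ¼) = -1244135/3177354 + 1023462/(-2049/4) = -1244135/3177354 + 1023462*(-4/2049) = -1244135/3177354 - 1364616/683 = -4336717850269/2170132782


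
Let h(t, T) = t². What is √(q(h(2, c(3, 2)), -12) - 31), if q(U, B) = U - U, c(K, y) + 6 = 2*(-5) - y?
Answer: I*√31 ≈ 5.5678*I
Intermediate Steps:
c(K, y) = -16 - y (c(K, y) = -6 + (2*(-5) - y) = -6 + (-10 - y) = -16 - y)
q(U, B) = 0
√(q(h(2, c(3, 2)), -12) - 31) = √(0 - 31) = √(-31) = I*√31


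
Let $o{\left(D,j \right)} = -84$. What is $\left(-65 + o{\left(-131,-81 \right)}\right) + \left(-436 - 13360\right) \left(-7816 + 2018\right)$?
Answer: $79989059$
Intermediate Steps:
$\left(-65 + o{\left(-131,-81 \right)}\right) + \left(-436 - 13360\right) \left(-7816 + 2018\right) = \left(-65 - 84\right) + \left(-436 - 13360\right) \left(-7816 + 2018\right) = -149 - -79989208 = -149 + 79989208 = 79989059$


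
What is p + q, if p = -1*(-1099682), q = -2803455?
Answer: -1703773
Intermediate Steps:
p = 1099682
p + q = 1099682 - 2803455 = -1703773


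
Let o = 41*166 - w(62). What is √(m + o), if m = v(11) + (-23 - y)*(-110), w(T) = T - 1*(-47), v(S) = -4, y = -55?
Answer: √3173 ≈ 56.329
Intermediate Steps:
w(T) = 47 + T (w(T) = T + 47 = 47 + T)
o = 6697 (o = 41*166 - (47 + 62) = 6806 - 1*109 = 6806 - 109 = 6697)
m = -3524 (m = -4 + (-23 - 1*(-55))*(-110) = -4 + (-23 + 55)*(-110) = -4 + 32*(-110) = -4 - 3520 = -3524)
√(m + o) = √(-3524 + 6697) = √3173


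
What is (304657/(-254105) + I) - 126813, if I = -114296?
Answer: -61267307102/254105 ≈ -2.4111e+5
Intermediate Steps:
(304657/(-254105) + I) - 126813 = (304657/(-254105) - 114296) - 126813 = (304657*(-1/254105) - 114296) - 126813 = (-304657/254105 - 114296) - 126813 = -29043489737/254105 - 126813 = -61267307102/254105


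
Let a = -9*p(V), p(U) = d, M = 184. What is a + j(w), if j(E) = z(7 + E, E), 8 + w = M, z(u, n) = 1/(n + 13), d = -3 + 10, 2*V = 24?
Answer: -11906/189 ≈ -62.995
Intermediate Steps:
V = 12 (V = (½)*24 = 12)
d = 7
z(u, n) = 1/(13 + n)
p(U) = 7
w = 176 (w = -8 + 184 = 176)
j(E) = 1/(13 + E)
a = -63 (a = -9*7 = -63)
a + j(w) = -63 + 1/(13 + 176) = -63 + 1/189 = -11906/189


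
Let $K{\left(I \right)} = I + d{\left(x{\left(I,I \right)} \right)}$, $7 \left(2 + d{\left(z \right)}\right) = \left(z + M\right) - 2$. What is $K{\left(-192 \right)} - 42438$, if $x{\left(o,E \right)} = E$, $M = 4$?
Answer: $- \frac{298614}{7} \approx -42659.0$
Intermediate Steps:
$d{\left(z \right)} = - \frac{12}{7} + \frac{z}{7}$ ($d{\left(z \right)} = -2 + \frac{\left(z + 4\right) - 2}{7} = -2 + \frac{\left(4 + z\right) - 2}{7} = -2 + \frac{2 + z}{7} = -2 + \left(\frac{2}{7} + \frac{z}{7}\right) = - \frac{12}{7} + \frac{z}{7}$)
$K{\left(I \right)} = - \frac{12}{7} + \frac{8 I}{7}$ ($K{\left(I \right)} = I + \left(- \frac{12}{7} + \frac{I}{7}\right) = - \frac{12}{7} + \frac{8 I}{7}$)
$K{\left(-192 \right)} - 42438 = \left(- \frac{12}{7} + \frac{8}{7} \left(-192\right)\right) - 42438 = \left(- \frac{12}{7} - \frac{1536}{7}\right) - 42438 = - \frac{1548}{7} - 42438 = - \frac{298614}{7}$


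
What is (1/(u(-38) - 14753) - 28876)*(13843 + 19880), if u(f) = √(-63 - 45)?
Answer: -211945469207949135/217651117 - 202338*I*√3/217651117 ≈ -9.7379e+8 - 0.0016102*I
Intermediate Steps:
u(f) = 6*I*√3 (u(f) = √(-108) = 6*I*√3)
(1/(u(-38) - 14753) - 28876)*(13843 + 19880) = (1/(6*I*√3 - 14753) - 28876)*(13843 + 19880) = (1/(-14753 + 6*I*√3) - 28876)*33723 = (-28876 + 1/(-14753 + 6*I*√3))*33723 = -973785348 + 33723/(-14753 + 6*I*√3)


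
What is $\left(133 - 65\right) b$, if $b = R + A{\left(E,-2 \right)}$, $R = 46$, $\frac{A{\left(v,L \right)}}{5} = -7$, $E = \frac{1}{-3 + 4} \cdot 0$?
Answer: $748$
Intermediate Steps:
$E = 0$ ($E = 1^{-1} \cdot 0 = 1 \cdot 0 = 0$)
$A{\left(v,L \right)} = -35$ ($A{\left(v,L \right)} = 5 \left(-7\right) = -35$)
$b = 11$ ($b = 46 - 35 = 11$)
$\left(133 - 65\right) b = \left(133 - 65\right) 11 = 68 \cdot 11 = 748$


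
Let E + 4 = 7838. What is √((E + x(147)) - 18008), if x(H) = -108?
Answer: I*√10282 ≈ 101.4*I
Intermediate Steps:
E = 7834 (E = -4 + 7838 = 7834)
√((E + x(147)) - 18008) = √((7834 - 108) - 18008) = √(7726 - 18008) = √(-10282) = I*√10282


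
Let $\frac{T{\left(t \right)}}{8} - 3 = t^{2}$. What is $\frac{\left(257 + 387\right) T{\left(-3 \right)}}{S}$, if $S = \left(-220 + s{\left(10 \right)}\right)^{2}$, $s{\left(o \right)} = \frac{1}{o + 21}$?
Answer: $\frac{19804288}{15499587} \approx 1.2777$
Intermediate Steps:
$T{\left(t \right)} = 24 + 8 t^{2}$
$s{\left(o \right)} = \frac{1}{21 + o}$
$S = \frac{46498761}{961}$ ($S = \left(-220 + \frac{1}{21 + 10}\right)^{2} = \left(-220 + \frac{1}{31}\right)^{2} = \left(- \frac{6819}{31}\right)^{2} = \frac{46498761}{961} \approx 48386.0$)
$\frac{\left(257 + 387\right) T{\left(-3 \right)}}{S} = \frac{\left(257 + 387\right) \left(24 + 8 \left(-3\right)^{2}\right)}{\frac{46498761}{961}} = 644 \left(24 + 8 \cdot 9\right) \frac{961}{46498761} = 644 \left(24 + 72\right) \frac{961}{46498761} = 644 \cdot 96 \cdot \frac{961}{46498761} = 61824 \cdot \frac{961}{46498761} = \frac{19804288}{15499587}$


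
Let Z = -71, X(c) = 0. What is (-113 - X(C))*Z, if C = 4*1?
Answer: 8023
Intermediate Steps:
C = 4
(-113 - X(C))*Z = (-113 - 1*0)*(-71) = (-113 + 0)*(-71) = -113*(-71) = 8023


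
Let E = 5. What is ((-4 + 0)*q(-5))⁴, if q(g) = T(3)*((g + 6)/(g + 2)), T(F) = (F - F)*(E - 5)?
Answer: 0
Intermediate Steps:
T(F) = 0 (T(F) = (F - F)*(5 - 5) = 0*0 = 0)
q(g) = 0 (q(g) = 0*((g + 6)/(g + 2)) = 0*((6 + g)/(2 + g)) = 0)
((-4 + 0)*q(-5))⁴ = ((-4 + 0)*0)⁴ = (-4*0)⁴ = 0⁴ = 0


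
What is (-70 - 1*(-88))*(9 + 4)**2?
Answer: 3042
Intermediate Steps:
(-70 - 1*(-88))*(9 + 4)**2 = (-70 + 88)*13**2 = 18*169 = 3042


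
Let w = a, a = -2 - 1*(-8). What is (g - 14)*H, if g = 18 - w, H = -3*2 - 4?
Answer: 20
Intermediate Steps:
H = -10 (H = -6 - 4 = -10)
a = 6 (a = -2 + 8 = 6)
w = 6
g = 12 (g = 18 - 1*6 = 18 - 6 = 12)
(g - 14)*H = (12 - 14)*(-10) = -2*(-10) = 20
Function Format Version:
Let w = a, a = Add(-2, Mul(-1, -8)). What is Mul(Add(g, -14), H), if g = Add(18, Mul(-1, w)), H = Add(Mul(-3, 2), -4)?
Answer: 20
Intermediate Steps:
H = -10 (H = Add(-6, -4) = -10)
a = 6 (a = Add(-2, 8) = 6)
w = 6
g = 12 (g = Add(18, Mul(-1, 6)) = Add(18, -6) = 12)
Mul(Add(g, -14), H) = Mul(Add(12, -14), -10) = Mul(-2, -10) = 20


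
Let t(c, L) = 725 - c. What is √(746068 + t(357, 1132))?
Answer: 2*√186609 ≈ 863.96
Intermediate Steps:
√(746068 + t(357, 1132)) = √(746068 + (725 - 1*357)) = √(746068 + (725 - 357)) = √(746068 + 368) = √746436 = 2*√186609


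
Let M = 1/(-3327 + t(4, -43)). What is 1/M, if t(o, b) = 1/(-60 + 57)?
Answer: -9982/3 ≈ -3327.3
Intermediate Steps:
t(o, b) = -⅓ (t(o, b) = 1/(-3) = -⅓)
M = -3/9982 (M = 1/(-3327 - ⅓) = 1/(-9982/3) = -3/9982 ≈ -0.00030054)
1/M = 1/(-3/9982) = -9982/3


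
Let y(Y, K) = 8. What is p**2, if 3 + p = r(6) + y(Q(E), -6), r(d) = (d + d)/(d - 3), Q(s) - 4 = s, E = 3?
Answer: 81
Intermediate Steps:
Q(s) = 4 + s
r(d) = 2*d/(-3 + d) (r(d) = (2*d)/(-3 + d) = 2*d/(-3 + d))
p = 9 (p = -3 + (2*6/(-3 + 6) + 8) = -3 + (2*6/3 + 8) = -3 + (2*6*(1/3) + 8) = -3 + (4 + 8) = -3 + 12 = 9)
p**2 = 9**2 = 81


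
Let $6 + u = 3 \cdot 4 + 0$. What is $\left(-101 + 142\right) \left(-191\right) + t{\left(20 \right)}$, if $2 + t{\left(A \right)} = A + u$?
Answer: $-7807$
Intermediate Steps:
$u = 6$ ($u = -6 + \left(3 \cdot 4 + 0\right) = -6 + \left(12 + 0\right) = -6 + 12 = 6$)
$t{\left(A \right)} = 4 + A$ ($t{\left(A \right)} = -2 + \left(A + 6\right) = -2 + \left(6 + A\right) = 4 + A$)
$\left(-101 + 142\right) \left(-191\right) + t{\left(20 \right)} = \left(-101 + 142\right) \left(-191\right) + \left(4 + 20\right) = 41 \left(-191\right) + 24 = -7831 + 24 = -7807$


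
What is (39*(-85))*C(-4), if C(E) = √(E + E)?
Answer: -6630*I*√2 ≈ -9376.2*I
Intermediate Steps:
C(E) = √2*√E (C(E) = √(2*E) = √2*√E)
(39*(-85))*C(-4) = (39*(-85))*(√2*√(-4)) = -3315*√2*2*I = -6630*I*√2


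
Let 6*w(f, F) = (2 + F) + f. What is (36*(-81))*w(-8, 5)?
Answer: 486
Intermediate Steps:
w(f, F) = ⅓ + F/6 + f/6 (w(f, F) = ((2 + F) + f)/6 = (2 + F + f)/6 = ⅓ + F/6 + f/6)
(36*(-81))*w(-8, 5) = (36*(-81))*(⅓ + (⅙)*5 + (⅙)*(-8)) = -2916*(⅓ + ⅚ - 4/3) = -2916*(-⅙) = 486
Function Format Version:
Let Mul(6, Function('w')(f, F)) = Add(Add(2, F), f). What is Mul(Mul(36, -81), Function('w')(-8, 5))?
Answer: 486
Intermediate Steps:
Function('w')(f, F) = Add(Rational(1, 3), Mul(Rational(1, 6), F), Mul(Rational(1, 6), f)) (Function('w')(f, F) = Mul(Rational(1, 6), Add(Add(2, F), f)) = Mul(Rational(1, 6), Add(2, F, f)) = Add(Rational(1, 3), Mul(Rational(1, 6), F), Mul(Rational(1, 6), f)))
Mul(Mul(36, -81), Function('w')(-8, 5)) = Mul(Mul(36, -81), Add(Rational(1, 3), Mul(Rational(1, 6), 5), Mul(Rational(1, 6), -8))) = Mul(-2916, Add(Rational(1, 3), Rational(5, 6), Rational(-4, 3))) = Mul(-2916, Rational(-1, 6)) = 486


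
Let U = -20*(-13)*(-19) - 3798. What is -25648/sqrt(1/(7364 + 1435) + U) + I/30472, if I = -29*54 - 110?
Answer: -419/7618 + 25648*I*sqrt(676516931139)/76885661 ≈ -0.055001 + 274.38*I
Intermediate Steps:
I = -1676 (I = -1566 - 110 = -1676)
U = -8738 (U = 260*(-19) - 3798 = -4940 - 3798 = -8738)
-25648/sqrt(1/(7364 + 1435) + U) + I/30472 = -25648/sqrt(1/(7364 + 1435) - 8738) - 1676/30472 = -25648/sqrt(1/8799 - 8738) - 1676*1/30472 = -25648/sqrt(1/8799 - 8738) - 419/7618 = -25648*(-I*sqrt(676516931139)/76885661) - 419/7618 = -(-25648)*I*sqrt(676516931139)/76885661 - 419/7618 = 25648*I*sqrt(676516931139)/76885661 - 419/7618 = -419/7618 + 25648*I*sqrt(676516931139)/76885661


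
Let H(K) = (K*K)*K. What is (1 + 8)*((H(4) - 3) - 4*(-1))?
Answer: 585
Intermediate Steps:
H(K) = K³ (H(K) = K²*K = K³)
(1 + 8)*((H(4) - 3) - 4*(-1)) = (1 + 8)*((4³ - 3) - 4*(-1)) = 9*((64 - 3) + 4) = 9*(61 + 4) = 9*65 = 585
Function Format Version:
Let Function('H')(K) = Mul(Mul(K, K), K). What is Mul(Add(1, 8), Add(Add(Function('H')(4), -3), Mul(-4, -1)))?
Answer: 585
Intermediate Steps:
Function('H')(K) = Pow(K, 3) (Function('H')(K) = Mul(Pow(K, 2), K) = Pow(K, 3))
Mul(Add(1, 8), Add(Add(Function('H')(4), -3), Mul(-4, -1))) = Mul(Add(1, 8), Add(Add(Pow(4, 3), -3), Mul(-4, -1))) = Mul(9, Add(Add(64, -3), 4)) = Mul(9, Add(61, 4)) = Mul(9, 65) = 585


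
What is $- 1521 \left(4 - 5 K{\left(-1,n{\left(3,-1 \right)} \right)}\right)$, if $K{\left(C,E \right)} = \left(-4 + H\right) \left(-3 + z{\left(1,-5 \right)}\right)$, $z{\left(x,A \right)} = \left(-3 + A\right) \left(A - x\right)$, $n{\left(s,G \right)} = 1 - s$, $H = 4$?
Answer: $-6084$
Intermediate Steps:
$K{\left(C,E \right)} = 0$ ($K{\left(C,E \right)} = \left(-4 + 4\right) \left(-3 + \left(\left(-5\right)^{2} - -15 + 3 \cdot 1 - \left(-5\right) 1\right)\right) = 0 \left(-3 + \left(25 + 15 + 3 + 5\right)\right) = 0 \left(-3 + 48\right) = 0 \cdot 45 = 0$)
$- 1521 \left(4 - 5 K{\left(-1,n{\left(3,-1 \right)} \right)}\right) = - 1521 \left(4 - 0\right) = - 1521 \left(4 + 0\right) = \left(-1521\right) 4 = -6084$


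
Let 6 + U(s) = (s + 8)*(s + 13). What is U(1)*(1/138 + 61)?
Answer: 168380/23 ≈ 7320.9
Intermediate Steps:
U(s) = -6 + (8 + s)*(13 + s) (U(s) = -6 + (s + 8)*(s + 13) = -6 + (8 + s)*(13 + s))
U(1)*(1/138 + 61) = (98 + 1**2 + 21*1)*(1/138 + 61) = (98 + 1 + 21)*(1/138 + 61) = 120*(8419/138) = 168380/23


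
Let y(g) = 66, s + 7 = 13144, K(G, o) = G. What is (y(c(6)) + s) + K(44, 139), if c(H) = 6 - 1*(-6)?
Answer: 13247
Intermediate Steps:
c(H) = 12 (c(H) = 6 + 6 = 12)
s = 13137 (s = -7 + 13144 = 13137)
(y(c(6)) + s) + K(44, 139) = (66 + 13137) + 44 = 13203 + 44 = 13247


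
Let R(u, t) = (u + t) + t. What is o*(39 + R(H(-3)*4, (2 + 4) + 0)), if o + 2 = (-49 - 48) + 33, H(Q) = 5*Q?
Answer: 594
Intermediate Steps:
o = -66 (o = -2 + ((-49 - 48) + 33) = -2 + (-97 + 33) = -2 - 64 = -66)
R(u, t) = u + 2*t (R(u, t) = (t + u) + t = u + 2*t)
o*(39 + R(H(-3)*4, (2 + 4) + 0)) = -66*(39 + ((5*(-3))*4 + 2*((2 + 4) + 0))) = -66*(39 + (-15*4 + 2*(6 + 0))) = -66*(39 + (-60 + 2*6)) = -66*(39 + (-60 + 12)) = -66*(39 - 48) = -66*(-9) = 594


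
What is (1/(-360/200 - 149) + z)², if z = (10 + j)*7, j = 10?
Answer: 11141858025/568516 ≈ 19598.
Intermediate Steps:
z = 140 (z = (10 + 10)*7 = 20*7 = 140)
(1/(-360/200 - 149) + z)² = (1/(-360/200 - 149) + 140)² = (1/(-360*1/200 - 149) + 140)² = (1/(-9/5 - 149) + 140)² = (1/(-754/5) + 140)² = (-5/754 + 140)² = (105555/754)² = 11141858025/568516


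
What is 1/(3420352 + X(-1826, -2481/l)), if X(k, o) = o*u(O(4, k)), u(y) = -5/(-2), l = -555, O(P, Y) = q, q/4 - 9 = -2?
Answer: 74/253106875 ≈ 2.9237e-7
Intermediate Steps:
q = 28 (q = 36 + 4*(-2) = 36 - 8 = 28)
O(P, Y) = 28
u(y) = 5/2 (u(y) = -5*(-1/2) = 5/2)
X(k, o) = 5*o/2 (X(k, o) = o*(5/2) = 5*o/2)
1/(3420352 + X(-1826, -2481/l)) = 1/(3420352 + 5*(-2481/(-555))/2) = 1/(3420352 + 5*(-2481*(-1/555))/2) = 1/(3420352 + (5/2)*(827/185)) = 1/(3420352 + 827/74) = 1/(253106875/74) = 74/253106875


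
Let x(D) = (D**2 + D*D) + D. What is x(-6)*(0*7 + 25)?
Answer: 1650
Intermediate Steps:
x(D) = D + 2*D**2 (x(D) = (D**2 + D**2) + D = 2*D**2 + D = D + 2*D**2)
x(-6)*(0*7 + 25) = (-6*(1 + 2*(-6)))*(0*7 + 25) = (-6*(1 - 12))*(0 + 25) = -6*(-11)*25 = 66*25 = 1650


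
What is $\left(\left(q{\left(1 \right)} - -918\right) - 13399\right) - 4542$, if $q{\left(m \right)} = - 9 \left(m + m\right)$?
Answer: $-17041$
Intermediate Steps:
$q{\left(m \right)} = - 18 m$ ($q{\left(m \right)} = - 9 \cdot 2 m = - 18 m$)
$\left(\left(q{\left(1 \right)} - -918\right) - 13399\right) - 4542 = \left(\left(\left(-18\right) 1 - -918\right) - 13399\right) - 4542 = \left(\left(-18 + 918\right) - 13399\right) - 4542 = \left(900 - 13399\right) - 4542 = -12499 - 4542 = -17041$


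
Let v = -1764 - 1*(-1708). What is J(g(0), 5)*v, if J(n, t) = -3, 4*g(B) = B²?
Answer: 168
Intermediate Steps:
g(B) = B²/4
v = -56 (v = -1764 + 1708 = -56)
J(g(0), 5)*v = -3*(-56) = 168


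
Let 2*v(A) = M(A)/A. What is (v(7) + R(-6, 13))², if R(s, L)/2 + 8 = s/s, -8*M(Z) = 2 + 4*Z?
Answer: 638401/3136 ≈ 203.57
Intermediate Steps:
M(Z) = -¼ - Z/2 (M(Z) = -(2 + 4*Z)/8 = -¼ - Z/2)
R(s, L) = -14 (R(s, L) = -16 + 2*(s/s) = -16 + 2*1 = -16 + 2 = -14)
v(A) = (-¼ - A/2)/(2*A) (v(A) = ((-¼ - A/2)/A)/2 = (-¼ - A/2)/(2*A))
(v(7) + R(-6, 13))² = ((⅛)*(-1 - 2*7)/7 - 14)² = ((⅛)*(⅐)*(-1 - 14) - 14)² = ((⅛)*(⅐)*(-15) - 14)² = (-15/56 - 14)² = (-799/56)² = 638401/3136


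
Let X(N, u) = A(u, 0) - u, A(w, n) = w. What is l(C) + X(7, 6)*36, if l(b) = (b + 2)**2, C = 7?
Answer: 81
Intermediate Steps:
l(b) = (2 + b)**2
X(N, u) = 0 (X(N, u) = u - u = 0)
l(C) + X(7, 6)*36 = (2 + 7)**2 + 0*36 = 9**2 + 0 = 81 + 0 = 81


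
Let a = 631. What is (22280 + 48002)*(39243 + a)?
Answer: 2802424468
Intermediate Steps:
(22280 + 48002)*(39243 + a) = (22280 + 48002)*(39243 + 631) = 70282*39874 = 2802424468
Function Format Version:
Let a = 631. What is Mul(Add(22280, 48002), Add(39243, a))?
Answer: 2802424468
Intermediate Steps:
Mul(Add(22280, 48002), Add(39243, a)) = Mul(Add(22280, 48002), Add(39243, 631)) = Mul(70282, 39874) = 2802424468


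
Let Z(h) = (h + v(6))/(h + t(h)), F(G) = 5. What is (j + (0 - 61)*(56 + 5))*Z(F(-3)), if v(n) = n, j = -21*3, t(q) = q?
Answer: -20812/5 ≈ -4162.4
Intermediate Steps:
j = -63
Z(h) = (6 + h)/(2*h) (Z(h) = (h + 6)/(h + h) = (6 + h)/((2*h)) = (6 + h)*(1/(2*h)) = (6 + h)/(2*h))
(j + (0 - 61)*(56 + 5))*Z(F(-3)) = (-63 + (0 - 61)*(56 + 5))*((1/2)*(6 + 5)/5) = (-63 - 61*61)*((1/2)*(1/5)*11) = (-63 - 3721)*(11/10) = -3784*11/10 = -20812/5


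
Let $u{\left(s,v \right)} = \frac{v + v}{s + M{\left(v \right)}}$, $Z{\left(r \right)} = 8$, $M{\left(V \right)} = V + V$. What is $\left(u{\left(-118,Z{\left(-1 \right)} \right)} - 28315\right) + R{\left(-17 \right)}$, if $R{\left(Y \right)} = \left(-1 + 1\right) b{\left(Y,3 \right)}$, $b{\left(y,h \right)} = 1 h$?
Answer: $- \frac{1444073}{51} \approx -28315.0$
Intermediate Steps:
$b{\left(y,h \right)} = h$
$M{\left(V \right)} = 2 V$
$u{\left(s,v \right)} = \frac{2 v}{s + 2 v}$ ($u{\left(s,v \right)} = \frac{v + v}{s + 2 v} = \frac{2 v}{s + 2 v}$)
$R{\left(Y \right)} = 0$ ($R{\left(Y \right)} = \left(-1 + 1\right) 3 = 0 \cdot 3 = 0$)
$\left(u{\left(-118,Z{\left(-1 \right)} \right)} - 28315\right) + R{\left(-17 \right)} = \left(2 \cdot 8 \frac{1}{-118 + 2 \cdot 8} - 28315\right) + 0 = \left(2 \cdot 8 \frac{1}{-118 + 16} - 28315\right) + 0 = \left(2 \cdot 8 \frac{1}{-102} - 28315\right) + 0 = \left(2 \cdot 8 \left(- \frac{1}{102}\right) - 28315\right) + 0 = \left(- \frac{8}{51} - 28315\right) + 0 = - \frac{1444073}{51} + 0 = - \frac{1444073}{51}$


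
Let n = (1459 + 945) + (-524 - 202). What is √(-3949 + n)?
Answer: I*√2271 ≈ 47.655*I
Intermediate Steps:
n = 1678 (n = 2404 - 726 = 1678)
√(-3949 + n) = √(-3949 + 1678) = √(-2271) = I*√2271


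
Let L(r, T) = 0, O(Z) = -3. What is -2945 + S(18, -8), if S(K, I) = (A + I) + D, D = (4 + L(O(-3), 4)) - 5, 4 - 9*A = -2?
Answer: -8860/3 ≈ -2953.3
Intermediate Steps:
A = ⅔ (A = 4/9 - ⅑*(-2) = 4/9 + 2/9 = ⅔ ≈ 0.66667)
D = -1 (D = (4 + 0) - 5 = 4 - 5 = -1)
S(K, I) = -⅓ + I (S(K, I) = (⅔ + I) - 1 = -⅓ + I)
-2945 + S(18, -8) = -2945 + (-⅓ - 8) = -2945 - 25/3 = -8860/3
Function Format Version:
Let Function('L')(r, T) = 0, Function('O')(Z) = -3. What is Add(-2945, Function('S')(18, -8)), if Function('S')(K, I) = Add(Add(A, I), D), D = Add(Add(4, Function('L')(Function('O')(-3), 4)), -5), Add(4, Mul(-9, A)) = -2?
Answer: Rational(-8860, 3) ≈ -2953.3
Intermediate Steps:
A = Rational(2, 3) (A = Add(Rational(4, 9), Mul(Rational(-1, 9), -2)) = Add(Rational(4, 9), Rational(2, 9)) = Rational(2, 3) ≈ 0.66667)
D = -1 (D = Add(Add(4, 0), -5) = Add(4, -5) = -1)
Function('S')(K, I) = Add(Rational(-1, 3), I) (Function('S')(K, I) = Add(Add(Rational(2, 3), I), -1) = Add(Rational(-1, 3), I))
Add(-2945, Function('S')(18, -8)) = Add(-2945, Add(Rational(-1, 3), -8)) = Add(-2945, Rational(-25, 3)) = Rational(-8860, 3)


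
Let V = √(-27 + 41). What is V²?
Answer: 14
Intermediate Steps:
V = √14 ≈ 3.7417
V² = (√14)² = 14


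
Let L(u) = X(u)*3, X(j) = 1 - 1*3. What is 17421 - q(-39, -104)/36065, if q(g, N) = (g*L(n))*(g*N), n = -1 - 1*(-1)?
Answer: 627339261/36065 ≈ 17395.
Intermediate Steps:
n = 0 (n = -1 + 1 = 0)
X(j) = -2 (X(j) = 1 - 3 = -2)
L(u) = -6 (L(u) = -2*3 = -6)
q(g, N) = -6*N*g² (q(g, N) = (g*(-6))*(g*N) = (-6*g)*(N*g) = -6*N*g²)
17421 - q(-39, -104)/36065 = 17421 - (-6*(-104)*(-39)²)/36065 = 17421 - (-6*(-104)*1521)/36065 = 17421 - 949104/36065 = 627339261/36065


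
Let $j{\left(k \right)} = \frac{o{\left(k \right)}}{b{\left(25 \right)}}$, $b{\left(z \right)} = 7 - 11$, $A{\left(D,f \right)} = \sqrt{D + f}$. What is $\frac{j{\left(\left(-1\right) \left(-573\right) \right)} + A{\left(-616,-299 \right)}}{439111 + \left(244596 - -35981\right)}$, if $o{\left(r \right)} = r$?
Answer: $- \frac{1}{5024} + \frac{i \sqrt{915}}{719688} \approx -0.00019904 + 4.2031 \cdot 10^{-5} i$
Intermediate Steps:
$b{\left(z \right)} = -4$ ($b{\left(z \right)} = 7 - 11 = -4$)
$j{\left(k \right)} = - \frac{k}{4}$ ($j{\left(k \right)} = \frac{k}{-4} = k \left(- \frac{1}{4}\right) = - \frac{k}{4}$)
$\frac{j{\left(\left(-1\right) \left(-573\right) \right)} + A{\left(-616,-299 \right)}}{439111 + \left(244596 - -35981\right)} = \frac{- \frac{\left(-1\right) \left(-573\right)}{4} + \sqrt{-616 - 299}}{439111 + \left(244596 - -35981\right)} = \frac{\left(- \frac{1}{4}\right) 573 + \sqrt{-915}}{439111 + \left(244596 + 35981\right)} = \frac{- \frac{573}{4} + i \sqrt{915}}{439111 + 280577} = \frac{- \frac{573}{4} + i \sqrt{915}}{719688} = \left(- \frac{573}{4} + i \sqrt{915}\right) \frac{1}{719688} = - \frac{1}{5024} + \frac{i \sqrt{915}}{719688}$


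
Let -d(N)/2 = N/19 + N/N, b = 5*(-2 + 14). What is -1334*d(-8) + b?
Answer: 30488/19 ≈ 1604.6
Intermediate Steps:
b = 60 (b = 5*12 = 60)
d(N) = -2 - 2*N/19 (d(N) = -2*(N/19 + N/N) = -2*(N*(1/19) + 1) = -2*(N/19 + 1) = -2*(1 + N/19) = -2 - 2*N/19)
-1334*d(-8) + b = -1334*(-2 - 2/19*(-8)) + 60 = -1334*(-2 + 16/19) + 60 = -1334*(-22/19) + 60 = 29348/19 + 60 = 30488/19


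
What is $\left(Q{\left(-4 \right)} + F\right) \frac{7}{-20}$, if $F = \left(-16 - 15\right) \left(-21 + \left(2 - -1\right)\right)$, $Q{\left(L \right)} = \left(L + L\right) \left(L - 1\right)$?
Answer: $- \frac{2093}{10} \approx -209.3$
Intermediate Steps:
$Q{\left(L \right)} = 2 L \left(-1 + L\right)$
$F = 558$ ($F = - 31 \left(-21 + \left(2 + 1\right)\right) = - 31 \left(-21 + 3\right) = \left(-31\right) \left(-18\right) = 558$)
$\left(Q{\left(-4 \right)} + F\right) \frac{7}{-20} = \left(2 \left(-4\right) \left(-1 - 4\right) + 558\right) \frac{7}{-20} = \left(2 \left(-4\right) \left(-5\right) + 558\right) 7 \left(- \frac{1}{20}\right) = \left(40 + 558\right) \left(- \frac{7}{20}\right) = 598 \left(- \frac{7}{20}\right) = - \frac{2093}{10}$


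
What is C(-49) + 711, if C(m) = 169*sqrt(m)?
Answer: 711 + 1183*I ≈ 711.0 + 1183.0*I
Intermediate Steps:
C(-49) + 711 = 169*sqrt(-49) + 711 = 169*(7*I) + 711 = 1183*I + 711 = 711 + 1183*I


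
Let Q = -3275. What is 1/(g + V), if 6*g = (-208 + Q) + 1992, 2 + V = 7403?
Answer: 2/14305 ≈ 0.00013981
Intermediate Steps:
V = 7401 (V = -2 + 7403 = 7401)
g = -497/2 (g = ((-208 - 3275) + 1992)/6 = (-3483 + 1992)/6 = (1/6)*(-1491) = -497/2 ≈ -248.50)
1/(g + V) = 1/(-497/2 + 7401) = 1/(14305/2) = 2/14305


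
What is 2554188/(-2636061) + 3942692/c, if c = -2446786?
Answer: -2773788009330/1074979524991 ≈ -2.5803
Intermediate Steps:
2554188/(-2636061) + 3942692/c = 2554188/(-2636061) + 3942692/(-2446786) = 2554188*(-1/2636061) + 3942692*(-1/2446786) = -851396/878687 - 1971346/1223393 = -2773788009330/1074979524991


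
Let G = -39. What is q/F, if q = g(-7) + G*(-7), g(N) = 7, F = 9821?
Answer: 40/1403 ≈ 0.028510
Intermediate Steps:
q = 280 (q = 7 - 39*(-7) = 7 + 273 = 280)
q/F = 280/9821 = 280*(1/9821) = 40/1403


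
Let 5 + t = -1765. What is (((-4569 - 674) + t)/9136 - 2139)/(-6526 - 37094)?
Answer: 19548917/398512320 ≈ 0.049055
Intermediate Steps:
t = -1770 (t = -5 - 1765 = -1770)
(((-4569 - 674) + t)/9136 - 2139)/(-6526 - 37094) = (((-4569 - 674) - 1770)/9136 - 2139)/(-6526 - 37094) = ((-5243 - 1770)*(1/9136) - 2139)/(-43620) = (-7013*1/9136 - 2139)*(-1/43620) = (-7013/9136 - 2139)*(-1/43620) = -19548917/9136*(-1/43620) = 19548917/398512320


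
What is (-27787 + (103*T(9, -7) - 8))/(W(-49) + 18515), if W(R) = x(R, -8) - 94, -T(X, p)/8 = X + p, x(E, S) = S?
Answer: -29443/18413 ≈ -1.5990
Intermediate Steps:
T(X, p) = -8*X - 8*p (T(X, p) = -8*(X + p) = -8*X - 8*p)
W(R) = -102 (W(R) = -8 - 94 = -102)
(-27787 + (103*T(9, -7) - 8))/(W(-49) + 18515) = (-27787 + (103*(-8*9 - 8*(-7)) - 8))/(-102 + 18515) = (-27787 + (103*(-72 + 56) - 8))/18413 = (-27787 + (103*(-16) - 8))*(1/18413) = (-27787 + (-1648 - 8))*(1/18413) = (-27787 - 1656)*(1/18413) = -29443*1/18413 = -29443/18413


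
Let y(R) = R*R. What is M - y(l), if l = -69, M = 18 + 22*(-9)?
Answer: -4941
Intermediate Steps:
M = -180 (M = 18 - 198 = -180)
y(R) = R²
M - y(l) = -180 - 1*(-69)² = -180 - 1*4761 = -180 - 4761 = -4941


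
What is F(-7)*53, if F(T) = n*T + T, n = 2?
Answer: -1113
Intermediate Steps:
F(T) = 3*T (F(T) = 2*T + T = 3*T)
F(-7)*53 = (3*(-7))*53 = -21*53 = -1113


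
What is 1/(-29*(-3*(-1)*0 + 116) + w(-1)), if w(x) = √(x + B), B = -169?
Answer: -1682/5658333 - I*√170/11316666 ≈ -0.00029726 - 1.1521e-6*I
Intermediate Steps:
w(x) = √(-169 + x) (w(x) = √(x - 169) = √(-169 + x))
1/(-29*(-3*(-1)*0 + 116) + w(-1)) = 1/(-29*(-3*(-1)*0 + 116) + √(-169 - 1)) = 1/(-29*(3*0 + 116) + √(-170)) = 1/(-29*(0 + 116) + I*√170) = 1/(-29*116 + I*√170) = 1/(-3364 + I*√170)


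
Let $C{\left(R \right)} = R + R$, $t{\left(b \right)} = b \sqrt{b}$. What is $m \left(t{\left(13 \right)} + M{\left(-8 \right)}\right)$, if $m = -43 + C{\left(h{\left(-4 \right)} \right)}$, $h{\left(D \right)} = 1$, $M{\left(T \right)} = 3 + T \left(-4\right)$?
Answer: $-1435 - 533 \sqrt{13} \approx -3356.8$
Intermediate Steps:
$M{\left(T \right)} = 3 - 4 T$
$t{\left(b \right)} = b^{\frac{3}{2}}$
$C{\left(R \right)} = 2 R$
$m = -41$ ($m = -43 + 2 \cdot 1 = -43 + 2 = -41$)
$m \left(t{\left(13 \right)} + M{\left(-8 \right)}\right) = - 41 \left(13^{\frac{3}{2}} + \left(3 - -32\right)\right) = - 41 \left(13 \sqrt{13} + \left(3 + 32\right)\right) = - 41 \left(13 \sqrt{13} + 35\right) = - 41 \left(35 + 13 \sqrt{13}\right) = -1435 - 533 \sqrt{13}$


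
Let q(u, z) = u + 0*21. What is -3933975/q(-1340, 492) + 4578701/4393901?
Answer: 3458326429163/1177565468 ≈ 2936.8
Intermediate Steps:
q(u, z) = u (q(u, z) = u + 0 = u)
-3933975/q(-1340, 492) + 4578701/4393901 = -3933975/(-1340) + 4578701/4393901 = -3933975*(-1/1340) + 4578701*(1/4393901) = 786795/268 + 4578701/4393901 = 3458326429163/1177565468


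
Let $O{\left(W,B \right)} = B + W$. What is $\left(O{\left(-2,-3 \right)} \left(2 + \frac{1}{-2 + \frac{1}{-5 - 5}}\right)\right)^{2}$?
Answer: $\frac{25600}{441} \approx 58.05$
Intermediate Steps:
$\left(O{\left(-2,-3 \right)} \left(2 + \frac{1}{-2 + \frac{1}{-5 - 5}}\right)\right)^{2} = \left(\left(-3 - 2\right) \left(2 + \frac{1}{-2 + \frac{1}{-5 - 5}}\right)\right)^{2} = \left(- 5 \left(2 + \frac{1}{-2 + \frac{1}{-10}}\right)\right)^{2} = \left(- 5 \left(2 + \frac{1}{-2 - \frac{1}{10}}\right)\right)^{2} = \left(- 5 \left(2 + \frac{1}{- \frac{21}{10}}\right)\right)^{2} = \left(- 5 \left(2 - \frac{10}{21}\right)\right)^{2} = \left(\left(-5\right) \frac{32}{21}\right)^{2} = \left(- \frac{160}{21}\right)^{2} = \frac{25600}{441}$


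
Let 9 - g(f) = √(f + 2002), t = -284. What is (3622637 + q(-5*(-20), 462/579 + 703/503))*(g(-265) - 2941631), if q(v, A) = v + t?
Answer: -10655887438766 - 10867359*√193 ≈ -1.0656e+13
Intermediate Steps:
q(v, A) = -284 + v (q(v, A) = v - 284 = -284 + v)
g(f) = 9 - √(2002 + f) (g(f) = 9 - √(f + 2002) = 9 - √(2002 + f))
(3622637 + q(-5*(-20), 462/579 + 703/503))*(g(-265) - 2941631) = (3622637 + (-284 - 5*(-20)))*((9 - √(2002 - 265)) - 2941631) = (3622637 + (-284 + 100))*((9 - √1737) - 2941631) = (3622637 - 184)*((9 - 3*√193) - 2941631) = 3622453*((9 - 3*√193) - 2941631) = 3622453*(-2941622 - 3*√193) = -10655887438766 - 10867359*√193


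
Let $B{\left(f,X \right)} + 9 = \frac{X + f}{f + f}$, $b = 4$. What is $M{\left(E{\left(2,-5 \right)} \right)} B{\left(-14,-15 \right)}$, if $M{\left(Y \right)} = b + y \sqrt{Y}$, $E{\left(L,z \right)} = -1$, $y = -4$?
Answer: $- \frac{223}{7} + \frac{223 i}{7} \approx -31.857 + 31.857 i$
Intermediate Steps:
$M{\left(Y \right)} = 4 - 4 \sqrt{Y}$
$B{\left(f,X \right)} = -9 + \frac{X + f}{2 f}$ ($B{\left(f,X \right)} = -9 + \frac{X + f}{f + f} = -9 + \frac{X + f}{2 f}$)
$M{\left(E{\left(2,-5 \right)} \right)} B{\left(-14,-15 \right)} = \left(4 - 4 \sqrt{-1}\right) \frac{-15 - -238}{2 \left(-14\right)} = \left(4 - 4 i\right) \frac{1}{2} \left(- \frac{1}{14}\right) \left(-15 + 238\right) = \left(4 - 4 i\right) \frac{1}{2} \left(- \frac{1}{14}\right) 223 = \left(4 - 4 i\right) \left(- \frac{223}{28}\right) = - \frac{223}{7} + \frac{223 i}{7}$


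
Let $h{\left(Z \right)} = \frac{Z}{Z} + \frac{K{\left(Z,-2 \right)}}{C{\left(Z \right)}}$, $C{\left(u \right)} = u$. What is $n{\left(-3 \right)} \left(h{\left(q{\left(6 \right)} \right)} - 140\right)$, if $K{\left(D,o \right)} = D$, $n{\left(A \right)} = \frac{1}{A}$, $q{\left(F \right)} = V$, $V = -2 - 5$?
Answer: $46$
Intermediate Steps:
$V = -7$
$q{\left(F \right)} = -7$
$h{\left(Z \right)} = 2$ ($h{\left(Z \right)} = \frac{Z}{Z} + \frac{Z}{Z} = 1 + 1 = 2$)
$n{\left(-3 \right)} \left(h{\left(q{\left(6 \right)} \right)} - 140\right) = \frac{2 - 140}{-3} = \left(- \frac{1}{3}\right) \left(-138\right) = 46$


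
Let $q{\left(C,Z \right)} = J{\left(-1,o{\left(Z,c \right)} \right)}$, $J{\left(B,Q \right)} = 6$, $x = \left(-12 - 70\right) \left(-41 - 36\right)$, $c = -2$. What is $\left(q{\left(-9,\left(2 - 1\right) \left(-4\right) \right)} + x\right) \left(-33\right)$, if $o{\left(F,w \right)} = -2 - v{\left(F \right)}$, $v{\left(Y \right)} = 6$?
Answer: $-208560$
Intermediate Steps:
$o{\left(F,w \right)} = -8$ ($o{\left(F,w \right)} = -2 - 6 = -8$)
$x = 6314$ ($x = \left(-82\right) \left(-77\right) = 6314$)
$q{\left(C,Z \right)} = 6$
$\left(q{\left(-9,\left(2 - 1\right) \left(-4\right) \right)} + x\right) \left(-33\right) = \left(6 + 6314\right) \left(-33\right) = 6320 \left(-33\right) = -208560$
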